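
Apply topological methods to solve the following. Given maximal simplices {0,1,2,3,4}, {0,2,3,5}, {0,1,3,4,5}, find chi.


Enumerate all faces; f-vector: f_0=6, f_1=15, f_2=18, f_3=10, f_4=2.
chi = sum (-1)^k f_k = 1

1


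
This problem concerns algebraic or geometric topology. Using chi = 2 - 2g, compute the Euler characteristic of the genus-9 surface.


For a closed orientable surface of genus g: chi = 2 - 2g.
Here g = 9.
chi = 2 - 2*9 = 2 - 18 = -16

-16


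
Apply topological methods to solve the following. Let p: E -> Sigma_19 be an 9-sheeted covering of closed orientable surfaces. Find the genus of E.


For an n-sheeted cover: chi(E) = n * chi(B).
chi(Sigma_19) = 2 - 2*19 = -36.
chi(E) = 9 * (-36) = -324.
genus(E) = (2 - chi(E))/2 = (2 - (-324))/2 = 326/2 = 163

163


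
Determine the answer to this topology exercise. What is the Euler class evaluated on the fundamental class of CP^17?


For any closed oriented manifold, <e(TM),[M]> = chi(M).
chi(CP^17) = 17+1 = 18

18


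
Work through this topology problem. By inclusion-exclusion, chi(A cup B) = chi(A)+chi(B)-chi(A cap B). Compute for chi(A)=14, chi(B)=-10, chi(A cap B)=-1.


chi(A cup B) = chi(A) + chi(B) - chi(A cap B)
= 14 + (-10) - (-1)
= 5

5


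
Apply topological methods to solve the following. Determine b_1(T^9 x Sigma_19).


pi_1(A x B) = pi_1(A) x pi_1(B); rank of abelianization = b_1.
b_1(T^9) = 9, b_1(Sigma_19) = 2*19 = 38.
b_1(product) = 9 + 38 = 47

47


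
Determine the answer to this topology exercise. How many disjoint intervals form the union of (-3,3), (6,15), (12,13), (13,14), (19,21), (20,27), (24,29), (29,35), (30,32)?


Sort and merge overlapping open intervals.
Merged: (-3,3), (6,15), (19,29), (29,35).
Number of components = 4

4


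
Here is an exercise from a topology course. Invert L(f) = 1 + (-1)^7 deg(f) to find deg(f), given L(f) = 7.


L(f) = 1 + (-1)^7 deg(f) on S^7.
7 = 1 + (-1)^7 * deg(f)
(-1)^7 * deg(f) = 6
deg(f) = -6

-6


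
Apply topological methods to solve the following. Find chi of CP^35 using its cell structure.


CP^35 has one cell in each even dimension 0, 2, ..., 2*35 (35+1 cells total).
All cells are even-dimensional, so chi = number of cells.
chi = 35 + 1 = 36

36


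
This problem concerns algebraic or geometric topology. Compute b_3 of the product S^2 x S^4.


Each S^d has Poincare polynomial 1 + t^d.
The product S^2 x S^4 has Poincare polynomial prod(1+t^d_i).
Expanding: b_0=1, b_2=1, b_4=1, b_6=1.
b_3 = 0

0


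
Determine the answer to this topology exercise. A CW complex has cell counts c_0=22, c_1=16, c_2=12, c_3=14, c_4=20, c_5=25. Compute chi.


chi = sum_k (-1)^k c_k.
= (-1)^0*22 + (-1)^1*16 + (-1)^2*12 + (-1)^3*14 + (-1)^4*20 + (-1)^5*25
= (22) + (-16) + (12) + (-14) + (20) + (-25)
= -1

-1


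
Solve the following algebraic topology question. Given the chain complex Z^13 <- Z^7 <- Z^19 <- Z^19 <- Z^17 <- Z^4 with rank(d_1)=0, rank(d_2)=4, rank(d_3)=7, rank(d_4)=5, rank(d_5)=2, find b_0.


rank H_k = rank(ker d_k) - rank(im d_{k+1}).
rank(ker d_0) = rank(C_0) - rank(d_0) = 13 - 0 = 13.
rank(im d_{0+1}) = 0.
rank H_0 = 13 - 0 = 13

13


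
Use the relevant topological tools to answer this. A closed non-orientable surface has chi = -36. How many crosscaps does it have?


chi = 2 - k for closed non-orientable surfaces with k crosscaps.
-36 = 2 - k
k = 2 - (-36) = 38

38


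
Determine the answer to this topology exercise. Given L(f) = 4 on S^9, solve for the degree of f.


L(f) = 1 + (-1)^9 deg(f) on S^9.
4 = 1 + (-1)^9 * deg(f)
(-1)^9 * deg(f) = 3
deg(f) = -3

-3


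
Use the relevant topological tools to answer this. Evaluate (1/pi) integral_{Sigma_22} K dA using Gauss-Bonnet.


Gauss-Bonnet: integral K dA = 2*pi*chi(M).
chi(Sigma_22) = 2 - 2*22 = -42.
(integral K dA)/pi = 2*chi = 2*(-42) = -84

-84


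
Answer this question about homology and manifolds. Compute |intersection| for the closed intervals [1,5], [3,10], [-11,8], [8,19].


Intersection = [max(a_i), min(b_i)] = [8, 5].
Since 8 > 5, the intersection is empty.
Length = 0

0


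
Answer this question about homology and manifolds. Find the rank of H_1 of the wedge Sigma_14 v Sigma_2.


For a wedge: H_1(A v B) = H_1(A) + H_1(B).
b_1(Sigma_14) = 28, b_1(Sigma_2) = 4.
b_1 = 28 + 4 = 32

32


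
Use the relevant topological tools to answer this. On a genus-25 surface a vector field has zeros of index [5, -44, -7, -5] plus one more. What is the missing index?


Poincare-Hopf: sum of indices = chi(M).
chi(Sigma_25) = 2 - 2*25 = -48.
Sum of known indices = -51.
x = chi - (sum known) = -48 - (-51) = 3

3


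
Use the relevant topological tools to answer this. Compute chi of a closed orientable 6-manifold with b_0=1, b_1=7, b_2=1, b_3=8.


By Poincare duality b_k = b_{6-k}, so full Betti numbers: b_0=1, b_1=7, b_2=1, b_3=8, b_4=1, b_5=7, b_6=1.
chi = sum (-1)^k b_k = -18

-18


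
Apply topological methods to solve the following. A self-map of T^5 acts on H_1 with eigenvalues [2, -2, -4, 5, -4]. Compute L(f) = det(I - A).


For a torus self-map: L(f) = det(I - A) where A acts on H_1.
L(f) = (1-2) * (1--2) * (1--4) * (1-5) * (1--4) = -1 * 3 * 5 * -4 * 5 = 300

300


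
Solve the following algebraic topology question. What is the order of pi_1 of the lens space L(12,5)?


pi_1(L(p,q)) = Z/pZ for any q coprime to p.
|pi_1(L(12,5))| = 12

12


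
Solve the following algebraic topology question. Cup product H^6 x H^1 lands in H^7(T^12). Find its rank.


Cup product: H^p x H^q -> H^{p+q}; here p+q = 6+1 = 7.
rank H^k(T^n) = C(n,k).
C(12,7) = 792

792


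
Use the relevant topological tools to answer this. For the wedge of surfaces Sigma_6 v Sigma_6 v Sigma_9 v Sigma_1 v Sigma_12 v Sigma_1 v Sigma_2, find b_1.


For a wedge X v Y: reduced H_k(X v Y) = H_k(X) + H_k(Y).
Each Sigma_g contributes b_1 = 2g.
b_1 = 12 + 12 + 18 + 2 + 24 + 2 + 4 = 74

74


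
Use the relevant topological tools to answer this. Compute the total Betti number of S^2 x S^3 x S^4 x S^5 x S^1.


Total Betti number is multiplicative under products.
Each S^d (d>=1) has total Betti number 2.
There are 5 sphere factors.
Total = 2^5 = 32

32


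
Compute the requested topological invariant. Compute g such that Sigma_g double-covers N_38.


chi(N_38) = 2 - 38 = -36.
Double cover: chi(Sigma_g) = 2 * chi(N_38) = 2*(-36) = -72.
2 - 2g = -72, so g = (2 - (-72))/2 = 74/2 = 37

37


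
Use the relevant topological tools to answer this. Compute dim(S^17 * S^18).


Join of spheres: S^m * S^n = S^{m+n+1}.
dim = 17 + 18 + 1 = 36

36


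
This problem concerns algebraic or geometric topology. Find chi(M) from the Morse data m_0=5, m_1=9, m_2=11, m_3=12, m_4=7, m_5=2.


Morse theory: chi(M) = sum_k (-1)^k m_k where m_k = #(index-k critical points).
= (5) + (-9) + (11) + (-12) + (7) + (-2) = 0

0


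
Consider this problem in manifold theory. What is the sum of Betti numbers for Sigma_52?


For Sigma_52: b_0 = 1, b_1 = 2g = 104, b_2 = 1.
Total = 1 + 104 + 1 = 106

106


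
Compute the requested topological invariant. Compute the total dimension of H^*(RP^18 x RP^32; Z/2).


dim H^*(RP^n; Z/2) = n+1 (one Z/2 in each degree 0..n).
Total Betti number is multiplicative.
Total = (18+1) * (32+1) = 19 * 33 = 627

627


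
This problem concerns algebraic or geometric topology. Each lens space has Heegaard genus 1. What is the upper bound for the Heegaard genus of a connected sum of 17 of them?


Heegaard genus satisfies g(A#B) <= g(A) + g(B).
Each lens space has g = 1.
Upper bound: 17 * 1 = 17

17


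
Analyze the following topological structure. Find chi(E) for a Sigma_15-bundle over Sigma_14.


For a fiber bundle F -> E -> B (with CW structure): chi(E) = chi(B) * chi(F).
chi(Sigma_14) = -26, chi(Sigma_15) = -28.
chi(E) = (-26) * (-28) = 728

728


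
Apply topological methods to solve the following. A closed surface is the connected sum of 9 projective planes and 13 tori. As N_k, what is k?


Since a >= 1, the sum is non-orientable; each T^2 can be replaced by RP^2 # RP^2 (since T^2#RP^2 = 3RP^2).
Total crosscaps k = 9 + 2*13 = 35.
Check via chi: chi = 9*1 + 13*0 - (9+13-1)*2 = -33 = 2 - k = -33. Consistent.

35


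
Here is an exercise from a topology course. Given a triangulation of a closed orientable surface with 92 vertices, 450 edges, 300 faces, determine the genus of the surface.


chi = V - E + F = 92 - 450 + 300 = -58
For orientable closed surface: chi = 2 - 2g, so g = (2 - chi)/2.
g = (2 - (-58)) / 2 = 60 / 2 = 30

30


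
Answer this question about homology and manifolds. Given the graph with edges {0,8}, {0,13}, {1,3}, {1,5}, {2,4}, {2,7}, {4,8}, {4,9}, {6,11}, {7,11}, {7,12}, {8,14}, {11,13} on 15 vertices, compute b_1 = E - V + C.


b_1 = E - V + (number of components).
E = 13, V = 15, components = 3.
b_1 = 13 - 15 + 3 = 1

1


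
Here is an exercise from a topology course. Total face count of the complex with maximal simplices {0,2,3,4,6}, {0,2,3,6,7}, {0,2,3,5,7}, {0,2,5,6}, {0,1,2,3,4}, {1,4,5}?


Each maximal simplex on m vertices has 2^m - 1 nonempty faces.
Take the union (dedupe shared faces).
Total distinct faces = 86

86


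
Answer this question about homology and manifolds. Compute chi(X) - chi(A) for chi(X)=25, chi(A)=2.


Relative Euler characteristic: chi(X, A) = chi(X) - chi(A).
= 25 - (2) = 23

23


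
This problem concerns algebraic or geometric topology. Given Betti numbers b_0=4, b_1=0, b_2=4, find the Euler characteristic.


chi = sum_k (-1)^k b_k.
= (4) + (0) + (4)
= 8

8


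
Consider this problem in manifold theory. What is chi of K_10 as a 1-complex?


K_10: V = 10, E = C(10,2) = 45.
chi = V - E = 10 - 45 = -35

-35


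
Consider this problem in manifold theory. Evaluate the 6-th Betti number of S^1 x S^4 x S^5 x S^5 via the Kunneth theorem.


Each S^d has Poincare polynomial 1 + t^d.
The product S^1 x S^4 x S^5 x S^5 has Poincare polynomial prod(1+t^d_i).
Expanding: b_0=1, b_1=1, b_4=1, b_5=3, b_6=2, b_9=2, b_10=3, b_11=1, b_14=1, b_15=1.
b_6 = 2

2


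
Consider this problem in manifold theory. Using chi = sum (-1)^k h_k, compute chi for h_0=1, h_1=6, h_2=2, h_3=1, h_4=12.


Handles of index k contribute (-1)^k to chi (same as CW cells).
chi = (1) + (-6) + (2) + (-1) + (12) = 8

8


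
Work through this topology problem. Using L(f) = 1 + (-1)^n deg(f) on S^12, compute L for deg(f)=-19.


On S^12: L(f) = tr(f_0*) + (-1)^12 tr(f_12*) = 1 + (-1)^12 * deg(f).
L(f) = 1 + (-1)^12 * -19 = 1 + -19 = -18

-18


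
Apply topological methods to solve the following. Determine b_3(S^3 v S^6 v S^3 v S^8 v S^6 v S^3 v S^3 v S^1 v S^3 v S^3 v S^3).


For a wedge of spheres, H_k (k>0) is free on one generator per sphere of dimension k.
Spheres of dimension 3: count = 7.
b_3 = 7

7


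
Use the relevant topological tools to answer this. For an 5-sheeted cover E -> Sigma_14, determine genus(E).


For an n-sheeted cover: chi(E) = n * chi(B).
chi(Sigma_14) = 2 - 2*14 = -26.
chi(E) = 5 * (-26) = -130.
genus(E) = (2 - chi(E))/2 = (2 - (-130))/2 = 132/2 = 66

66


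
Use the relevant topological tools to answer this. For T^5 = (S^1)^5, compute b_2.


By the Kunneth formula, b_k(T^n) = C(n,k).
b_2(T^5) = C(5,2).
C(5,2) = 5!/(2!*3!) = 10

10


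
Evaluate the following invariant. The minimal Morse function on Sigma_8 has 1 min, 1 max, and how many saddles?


A perfect Morse function has m_k = b_k.
For Sigma_8: b_0=1, b_1=2g=16, b_2=1.
Saddles m_1 = 2g = 16

16


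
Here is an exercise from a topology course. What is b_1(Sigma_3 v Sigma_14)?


For a wedge: H_1(A v B) = H_1(A) + H_1(B).
b_1(Sigma_3) = 6, b_1(Sigma_14) = 28.
b_1 = 6 + 28 = 34

34


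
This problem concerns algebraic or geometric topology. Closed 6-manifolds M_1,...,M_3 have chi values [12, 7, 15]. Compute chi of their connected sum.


For n-manifolds: chi(A#B) = chi(A) + chi(B) - chi(S^6).
chi(S^6) = 1 + (-1)^6 = 2.
chi(#) = (sum chi_i) - (3-1)*chi(S^6) = 34 - 2*2 = 30

30


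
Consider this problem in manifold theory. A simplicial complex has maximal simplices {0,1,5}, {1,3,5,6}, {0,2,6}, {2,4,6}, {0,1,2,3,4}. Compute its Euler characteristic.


Enumerate all faces; f-vector: f_0=7, f_1=19, f_2=17, f_3=6, f_4=1.
chi = sum (-1)^k f_k = 0

0


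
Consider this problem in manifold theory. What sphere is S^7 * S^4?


Join of spheres: S^m * S^n = S^{m+n+1}.
dim = 7 + 4 + 1 = 12

12


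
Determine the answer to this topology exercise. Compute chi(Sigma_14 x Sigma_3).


chi(Sigma_14) = 2 - 2*14 = -26
chi(Sigma_3) = 2 - 2*3 = -4
chi(product) = (-26) * (-4) = 104

104


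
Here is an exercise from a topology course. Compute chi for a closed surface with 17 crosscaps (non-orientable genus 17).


For a non-orientable closed surface with k crosscaps: chi = 2 - k.
Here k = 17.
chi = 2 - 17 = -15

-15


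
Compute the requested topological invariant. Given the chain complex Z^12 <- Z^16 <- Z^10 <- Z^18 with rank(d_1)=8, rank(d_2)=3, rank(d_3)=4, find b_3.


rank H_k = rank(ker d_k) - rank(im d_{k+1}).
rank(ker d_3) = rank(C_3) - rank(d_3) = 18 - 4 = 14.
rank(im d_{3+1}) = 0.
rank H_3 = 14 - 0 = 14

14


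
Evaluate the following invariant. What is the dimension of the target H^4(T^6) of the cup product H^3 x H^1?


Cup product: H^p x H^q -> H^{p+q}; here p+q = 3+1 = 4.
rank H^k(T^n) = C(n,k).
C(6,4) = 15

15


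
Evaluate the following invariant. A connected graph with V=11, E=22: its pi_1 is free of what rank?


For a connected graph: rank(pi_1) = b_1 = E - V + 1 = 1 - chi.
chi = V - E = 11 - 22 = -11.
rank = 1 - (-11) = 22 - 11 + 1 = 12

12


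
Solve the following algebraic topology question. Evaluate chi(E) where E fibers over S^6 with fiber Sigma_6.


chi(S^6) = 2 (n even), chi(Sigma_6) = 2 - 2*6 = -10.
chi(E) = 2 * (-10) = -20

-20


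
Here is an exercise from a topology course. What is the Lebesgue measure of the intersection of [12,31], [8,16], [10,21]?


Intersection = [max(a_i), min(b_i)] = [12, 16].
Length = 16 - 12 = 4

4


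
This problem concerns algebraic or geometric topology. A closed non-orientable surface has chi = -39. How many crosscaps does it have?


chi = 2 - k for closed non-orientable surfaces with k crosscaps.
-39 = 2 - k
k = 2 - (-39) = 41

41


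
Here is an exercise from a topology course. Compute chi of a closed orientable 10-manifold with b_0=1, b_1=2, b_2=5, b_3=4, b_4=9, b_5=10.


By Poincare duality b_k = b_{10-k}, so full Betti numbers: b_0=1, b_1=2, b_2=5, b_3=4, b_4=9, b_5=10, b_6=9, b_7=4, b_8=5, b_9=2, b_10=1.
chi = sum (-1)^k b_k = 8

8


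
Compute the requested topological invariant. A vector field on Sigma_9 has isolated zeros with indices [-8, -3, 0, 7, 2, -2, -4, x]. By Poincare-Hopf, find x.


Poincare-Hopf: sum of indices = chi(M).
chi(Sigma_9) = 2 - 2*9 = -16.
Sum of known indices = -8.
x = chi - (sum known) = -16 - (-8) = -8

-8


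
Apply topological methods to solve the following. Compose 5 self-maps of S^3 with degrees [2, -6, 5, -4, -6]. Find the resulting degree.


Degree is multiplicative: deg(composition) = product of degrees.
= (2) * (-6) * (5) * (-4) * (-6) = -1440

-1440


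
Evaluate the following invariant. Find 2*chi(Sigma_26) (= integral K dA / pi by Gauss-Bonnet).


Gauss-Bonnet: integral K dA = 2*pi*chi(M).
chi(Sigma_26) = 2 - 2*26 = -50.
(integral K dA)/pi = 2*chi = 2*(-50) = -100

-100


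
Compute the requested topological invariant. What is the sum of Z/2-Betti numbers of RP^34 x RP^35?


dim H^*(RP^n; Z/2) = n+1 (one Z/2 in each degree 0..n).
Total Betti number is multiplicative.
Total = (34+1) * (35+1) = 35 * 36 = 1260

1260


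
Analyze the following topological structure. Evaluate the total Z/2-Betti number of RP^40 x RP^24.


dim H^*(RP^n; Z/2) = n+1 (one Z/2 in each degree 0..n).
Total Betti number is multiplicative.
Total = (40+1) * (24+1) = 41 * 25 = 1025

1025


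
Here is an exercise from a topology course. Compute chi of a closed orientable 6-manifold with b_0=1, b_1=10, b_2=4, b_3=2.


By Poincare duality b_k = b_{6-k}, so full Betti numbers: b_0=1, b_1=10, b_2=4, b_3=2, b_4=4, b_5=10, b_6=1.
chi = sum (-1)^k b_k = -12

-12


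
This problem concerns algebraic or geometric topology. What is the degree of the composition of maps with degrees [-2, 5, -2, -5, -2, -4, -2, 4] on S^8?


Degree is multiplicative: deg(composition) = product of degrees.
= (-2) * (5) * (-2) * (-5) * (-2) * (-4) * (-2) * (4) = 6400

6400


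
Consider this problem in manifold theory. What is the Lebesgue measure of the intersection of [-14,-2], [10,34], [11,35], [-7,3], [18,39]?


Intersection = [max(a_i), min(b_i)] = [18, -2].
Since 18 > -2, the intersection is empty.
Length = 0

0


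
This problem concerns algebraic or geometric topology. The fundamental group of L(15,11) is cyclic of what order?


pi_1(L(p,q)) = Z/pZ for any q coprime to p.
|pi_1(L(15,11))| = 15

15


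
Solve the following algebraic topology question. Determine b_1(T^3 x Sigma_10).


pi_1(A x B) = pi_1(A) x pi_1(B); rank of abelianization = b_1.
b_1(T^3) = 3, b_1(Sigma_10) = 2*10 = 20.
b_1(product) = 3 + 20 = 23

23


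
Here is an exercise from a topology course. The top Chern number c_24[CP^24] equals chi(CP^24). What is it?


For any closed oriented manifold, <e(TM),[M]> = chi(M).
chi(CP^24) = 24+1 = 25

25


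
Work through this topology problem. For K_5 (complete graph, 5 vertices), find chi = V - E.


K_5: V = 5, E = C(5,2) = 10.
chi = V - E = 5 - 10 = -5

-5


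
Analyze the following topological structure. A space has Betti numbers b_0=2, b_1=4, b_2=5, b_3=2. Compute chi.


chi = sum_k (-1)^k b_k.
= (2) + (-4) + (5) + (-2)
= 1

1


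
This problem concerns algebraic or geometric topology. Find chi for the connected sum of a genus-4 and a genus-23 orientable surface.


chi(Sigma_4) = 2 - 2*4 = -6
chi(Sigma_23) = 2 - 2*23 = -44
For surfaces: chi(A#B) = chi(A) + chi(B) - 2.
chi = -6 + -44 - 2 = -52

-52


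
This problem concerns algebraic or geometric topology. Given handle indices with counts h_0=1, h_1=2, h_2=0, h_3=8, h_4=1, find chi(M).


Handles of index k contribute (-1)^k to chi (same as CW cells).
chi = (1) + (-2) + (0) + (-8) + (1) = -8

-8


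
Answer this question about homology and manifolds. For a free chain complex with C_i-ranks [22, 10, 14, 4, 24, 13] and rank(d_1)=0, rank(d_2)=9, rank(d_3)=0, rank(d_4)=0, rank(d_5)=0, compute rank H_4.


rank H_k = rank(ker d_k) - rank(im d_{k+1}).
rank(ker d_4) = rank(C_4) - rank(d_4) = 24 - 0 = 24.
rank(im d_{4+1}) = 0.
rank H_4 = 24 - 0 = 24

24


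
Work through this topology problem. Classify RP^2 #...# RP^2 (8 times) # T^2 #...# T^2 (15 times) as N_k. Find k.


Since a >= 1, the sum is non-orientable; each T^2 can be replaced by RP^2 # RP^2 (since T^2#RP^2 = 3RP^2).
Total crosscaps k = 8 + 2*15 = 38.
Check via chi: chi = 8*1 + 15*0 - (8+15-1)*2 = -36 = 2 - k = -36. Consistent.

38


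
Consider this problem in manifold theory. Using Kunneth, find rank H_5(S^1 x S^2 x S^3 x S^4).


Each S^d has Poincare polynomial 1 + t^d.
The product S^1 x S^2 x S^3 x S^4 has Poincare polynomial prod(1+t^d_i).
Expanding: b_0=1, b_1=1, b_2=1, b_3=2, b_4=2, b_5=2, b_6=2, b_7=2, b_8=1, b_9=1, b_10=1.
b_5 = 2

2


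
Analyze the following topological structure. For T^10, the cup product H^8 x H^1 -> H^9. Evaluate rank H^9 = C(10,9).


Cup product: H^p x H^q -> H^{p+q}; here p+q = 8+1 = 9.
rank H^k(T^n) = C(n,k).
C(10,9) = 10

10


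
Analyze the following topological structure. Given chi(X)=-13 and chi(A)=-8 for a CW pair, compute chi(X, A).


Relative Euler characteristic: chi(X, A) = chi(X) - chi(A).
= -13 - (-8) = -5

-5


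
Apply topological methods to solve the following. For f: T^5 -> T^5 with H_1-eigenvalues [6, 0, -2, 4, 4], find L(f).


For a torus self-map: L(f) = det(I - A) where A acts on H_1.
L(f) = (1-6) * (1-0) * (1--2) * (1-4) * (1-4) = -5 * 1 * 3 * -3 * -3 = -135

-135


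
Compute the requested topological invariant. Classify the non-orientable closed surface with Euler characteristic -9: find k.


chi = 2 - k for closed non-orientable surfaces with k crosscaps.
-9 = 2 - k
k = 2 - (-9) = 11

11


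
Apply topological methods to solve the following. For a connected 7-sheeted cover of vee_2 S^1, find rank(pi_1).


Nielsen-Schreier: an index-n subgroup of F_r is free of rank 1 + n(r-1).
Equivalently: chi(cover) = n*chi(base); chi(vee_r S^1) = 1 - 2 = -1.
chi(E) = 7*(-1) = -7; rank = 1 - chi(E) = 1 - (-7) = 8.
rank = 1 + 7*(2-1) = 1 + 7 = 8

8


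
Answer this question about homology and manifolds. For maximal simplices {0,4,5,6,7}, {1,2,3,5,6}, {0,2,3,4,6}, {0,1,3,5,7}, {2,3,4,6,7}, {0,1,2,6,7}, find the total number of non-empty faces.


Each maximal simplex on m vertices has 2^m - 1 nonempty faces.
Take the union (dedupe shared faces).
Total distinct faces = 116

116


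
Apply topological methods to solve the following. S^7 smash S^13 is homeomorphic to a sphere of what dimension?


S^m ^ S^n = S^{m+n}.
k = 7 + 13 = 20

20


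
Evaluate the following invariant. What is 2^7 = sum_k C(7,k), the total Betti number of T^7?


b_k(T^7) = C(7,k), so the sum over k is sum_k C(7,k) = 2^7.
Total = 2^7 = 128

128


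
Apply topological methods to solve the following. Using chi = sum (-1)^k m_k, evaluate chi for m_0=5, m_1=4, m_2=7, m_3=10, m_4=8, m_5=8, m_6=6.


Morse theory: chi(M) = sum_k (-1)^k m_k where m_k = #(index-k critical points).
= (5) + (-4) + (7) + (-10) + (8) + (-8) + (6) = 4

4


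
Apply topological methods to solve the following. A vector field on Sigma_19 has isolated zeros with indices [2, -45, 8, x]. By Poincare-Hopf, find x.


Poincare-Hopf: sum of indices = chi(M).
chi(Sigma_19) = 2 - 2*19 = -36.
Sum of known indices = -35.
x = chi - (sum known) = -36 - (-35) = -1

-1


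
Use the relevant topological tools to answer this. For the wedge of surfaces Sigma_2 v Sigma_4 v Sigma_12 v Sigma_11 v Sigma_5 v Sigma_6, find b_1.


For a wedge X v Y: reduced H_k(X v Y) = H_k(X) + H_k(Y).
Each Sigma_g contributes b_1 = 2g.
b_1 = 4 + 8 + 24 + 22 + 10 + 12 = 80

80


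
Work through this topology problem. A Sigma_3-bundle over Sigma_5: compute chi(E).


For a fiber bundle F -> E -> B (with CW structure): chi(E) = chi(B) * chi(F).
chi(Sigma_5) = -8, chi(Sigma_3) = -4.
chi(E) = (-8) * (-4) = 32

32


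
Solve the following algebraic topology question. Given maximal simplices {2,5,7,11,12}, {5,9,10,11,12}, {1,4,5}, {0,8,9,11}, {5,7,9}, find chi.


Enumerate all faces; f-vector: f_0=11, f_1=26, f_2=25, f_3=11, f_4=2.
chi = sum (-1)^k f_k = 1

1


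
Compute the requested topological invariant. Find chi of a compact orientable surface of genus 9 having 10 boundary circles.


For a compact orientable surface with genus g and b boundary components: chi = 2 - 2g - b.
chi = 2 - 2*9 - 10 = 2 - 18 - 10 = -26

-26


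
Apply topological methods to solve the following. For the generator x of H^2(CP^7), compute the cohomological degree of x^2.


|x| = 2 in H^*(CP^n).
|x^2| = 2 * |x| = 2 * 2 = 4

4


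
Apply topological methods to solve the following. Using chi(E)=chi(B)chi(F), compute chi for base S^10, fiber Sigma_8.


chi(S^10) = 2 (n even), chi(Sigma_8) = 2 - 2*8 = -14.
chi(E) = 2 * (-14) = -28

-28


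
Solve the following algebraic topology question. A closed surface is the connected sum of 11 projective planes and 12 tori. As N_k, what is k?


Since a >= 1, the sum is non-orientable; each T^2 can be replaced by RP^2 # RP^2 (since T^2#RP^2 = 3RP^2).
Total crosscaps k = 11 + 2*12 = 35.
Check via chi: chi = 11*1 + 12*0 - (11+12-1)*2 = -33 = 2 - k = -33. Consistent.

35


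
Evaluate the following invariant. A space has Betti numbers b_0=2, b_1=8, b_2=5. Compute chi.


chi = sum_k (-1)^k b_k.
= (2) + (-8) + (5)
= -1

-1


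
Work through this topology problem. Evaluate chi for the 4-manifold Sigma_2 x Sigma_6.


chi(Sigma_2) = 2 - 2*2 = -2
chi(Sigma_6) = 2 - 2*6 = -10
chi(product) = (-2) * (-10) = 20

20


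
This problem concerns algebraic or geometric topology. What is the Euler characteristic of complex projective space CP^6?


CP^6 has one cell in each even dimension 0, 2, ..., 2*6 (6+1 cells total).
All cells are even-dimensional, so chi = number of cells.
chi = 6 + 1 = 7

7


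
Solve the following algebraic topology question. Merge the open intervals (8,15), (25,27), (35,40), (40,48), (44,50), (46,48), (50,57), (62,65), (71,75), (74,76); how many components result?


Sort and merge overlapping open intervals.
Merged: (8,15), (25,27), (35,40), (40,50), (50,57), (62,65), (71,76).
Number of components = 7

7


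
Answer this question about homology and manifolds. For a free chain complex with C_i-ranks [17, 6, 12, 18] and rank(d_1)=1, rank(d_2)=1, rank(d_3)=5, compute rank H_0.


rank H_k = rank(ker d_k) - rank(im d_{k+1}).
rank(ker d_0) = rank(C_0) - rank(d_0) = 17 - 0 = 17.
rank(im d_{0+1}) = 1.
rank H_0 = 17 - 1 = 16

16


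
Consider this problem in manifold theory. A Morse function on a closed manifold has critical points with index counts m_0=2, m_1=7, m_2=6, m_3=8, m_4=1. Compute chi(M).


Morse theory: chi(M) = sum_k (-1)^k m_k where m_k = #(index-k critical points).
= (2) + (-7) + (6) + (-8) + (1) = -6

-6


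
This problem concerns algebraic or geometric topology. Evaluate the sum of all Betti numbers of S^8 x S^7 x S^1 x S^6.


Total Betti number is multiplicative under products.
Each S^d (d>=1) has total Betti number 2.
There are 4 sphere factors.
Total = 2^4 = 16

16


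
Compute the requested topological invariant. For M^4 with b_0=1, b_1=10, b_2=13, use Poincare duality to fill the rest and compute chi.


By Poincare duality b_k = b_{4-k}, so full Betti numbers: b_0=1, b_1=10, b_2=13, b_3=10, b_4=1.
chi = sum (-1)^k b_k = -5

-5


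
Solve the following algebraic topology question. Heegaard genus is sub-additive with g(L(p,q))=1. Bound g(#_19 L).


Heegaard genus satisfies g(A#B) <= g(A) + g(B).
Each lens space has g = 1.
Upper bound: 19 * 1 = 19

19


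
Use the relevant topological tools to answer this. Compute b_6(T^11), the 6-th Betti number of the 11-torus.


By the Kunneth formula, b_k(T^n) = C(n,k).
b_6(T^11) = C(11,6).
C(11,6) = 11!/(6!*5!) = 462

462


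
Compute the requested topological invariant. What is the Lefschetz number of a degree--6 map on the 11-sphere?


On S^11: L(f) = tr(f_0*) + (-1)^11 tr(f_11*) = 1 + (-1)^11 * deg(f).
L(f) = 1 + (-1)^11 * -6 = 1 + 6 = 7

7


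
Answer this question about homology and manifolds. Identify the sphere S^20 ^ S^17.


S^m ^ S^n = S^{m+n}.
k = 20 + 17 = 37

37


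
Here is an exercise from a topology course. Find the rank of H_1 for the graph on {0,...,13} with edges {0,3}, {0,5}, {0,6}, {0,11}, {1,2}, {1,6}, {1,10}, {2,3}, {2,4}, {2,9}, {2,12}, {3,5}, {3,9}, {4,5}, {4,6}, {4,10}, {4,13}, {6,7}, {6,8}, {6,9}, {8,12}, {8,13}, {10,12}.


b_1 = E - V + (number of components).
E = 23, V = 14, components = 1.
b_1 = 23 - 14 + 1 = 10

10


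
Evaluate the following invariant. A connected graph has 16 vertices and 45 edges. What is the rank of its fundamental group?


For a connected graph: rank(pi_1) = b_1 = E - V + 1 = 1 - chi.
chi = V - E = 16 - 45 = -29.
rank = 1 - (-29) = 45 - 16 + 1 = 30

30


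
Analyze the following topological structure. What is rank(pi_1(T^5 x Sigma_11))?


pi_1(A x B) = pi_1(A) x pi_1(B); rank of abelianization = b_1.
b_1(T^5) = 5, b_1(Sigma_11) = 2*11 = 22.
b_1(product) = 5 + 22 = 27

27


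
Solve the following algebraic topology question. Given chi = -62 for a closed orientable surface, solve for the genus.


chi = 2 - 2g for closed orientable surfaces.
-62 = 2 - 2g
2g = 2 - (-62) = 64
g = 32

32


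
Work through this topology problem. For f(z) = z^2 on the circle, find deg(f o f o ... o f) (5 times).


deg(f) = 2. Degree is multiplicative: deg(f^5) = (deg f)^5.
deg(f^5) = (2)^5 = 32

32


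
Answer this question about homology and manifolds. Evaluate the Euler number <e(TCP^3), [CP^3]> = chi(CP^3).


For any closed oriented manifold, <e(TM),[M]> = chi(M).
chi(CP^3) = 3+1 = 4

4


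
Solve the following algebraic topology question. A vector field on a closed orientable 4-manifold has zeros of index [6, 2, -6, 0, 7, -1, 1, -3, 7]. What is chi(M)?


Poincare-Hopf: chi(M) = sum of indices of zeros.
chi = (6) + (2) + (-6) + (0) + (7) + (-1) + (1) + (-3) + (7) = 13

13


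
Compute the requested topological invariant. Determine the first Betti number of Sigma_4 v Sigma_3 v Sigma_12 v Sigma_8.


For a wedge X v Y: reduced H_k(X v Y) = H_k(X) + H_k(Y).
Each Sigma_g contributes b_1 = 2g.
b_1 = 8 + 6 + 24 + 16 = 54

54


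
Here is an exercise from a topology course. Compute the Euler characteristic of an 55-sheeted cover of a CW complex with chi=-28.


For a finite covering: chi(E) = (number of sheets) * chi(B).
chi(E) = 55 * (-28) = -1540

-1540


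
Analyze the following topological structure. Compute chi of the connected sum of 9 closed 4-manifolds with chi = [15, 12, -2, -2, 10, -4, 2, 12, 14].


For n-manifolds: chi(A#B) = chi(A) + chi(B) - chi(S^4).
chi(S^4) = 1 + (-1)^4 = 2.
chi(#) = (sum chi_i) - (9-1)*chi(S^4) = 57 - 8*2 = 41

41


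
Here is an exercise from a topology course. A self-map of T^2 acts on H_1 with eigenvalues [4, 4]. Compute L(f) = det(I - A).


For a torus self-map: L(f) = det(I - A) where A acts on H_1.
L(f) = (1-4) * (1-4) = -3 * -3 = 9

9


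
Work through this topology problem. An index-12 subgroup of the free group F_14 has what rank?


Nielsen-Schreier: an index-n subgroup of F_r is free of rank 1 + n(r-1).
Equivalently: chi(cover) = n*chi(base); chi(vee_r S^1) = 1 - 14 = -13.
chi(E) = 12*(-13) = -156; rank = 1 - chi(E) = 1 - (-156) = 157.
rank = 1 + 12*(14-1) = 1 + 156 = 157

157


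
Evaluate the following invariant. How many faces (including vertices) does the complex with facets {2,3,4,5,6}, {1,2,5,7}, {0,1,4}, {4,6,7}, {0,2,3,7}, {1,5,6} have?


Each maximal simplex on m vertices has 2^m - 1 nonempty faces.
Take the union (dedupe shared faces).
Total distinct faces = 62

62


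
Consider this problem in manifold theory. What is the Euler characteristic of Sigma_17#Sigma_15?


chi(Sigma_17) = 2 - 2*17 = -32
chi(Sigma_15) = 2 - 2*15 = -28
For surfaces: chi(A#B) = chi(A) + chi(B) - 2.
chi = -32 + -28 - 2 = -62

-62


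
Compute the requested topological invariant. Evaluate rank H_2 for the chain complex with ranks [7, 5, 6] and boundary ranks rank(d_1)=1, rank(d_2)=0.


rank H_k = rank(ker d_k) - rank(im d_{k+1}).
rank(ker d_2) = rank(C_2) - rank(d_2) = 6 - 0 = 6.
rank(im d_{2+1}) = 0.
rank H_2 = 6 - 0 = 6

6


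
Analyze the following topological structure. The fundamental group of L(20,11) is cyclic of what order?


pi_1(L(p,q)) = Z/pZ for any q coprime to p.
|pi_1(L(20,11))| = 20

20


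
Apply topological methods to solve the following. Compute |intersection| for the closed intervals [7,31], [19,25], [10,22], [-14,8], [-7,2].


Intersection = [max(a_i), min(b_i)] = [19, 2].
Since 19 > 2, the intersection is empty.
Length = 0

0


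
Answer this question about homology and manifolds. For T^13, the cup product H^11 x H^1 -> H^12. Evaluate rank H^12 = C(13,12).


Cup product: H^p x H^q -> H^{p+q}; here p+q = 11+1 = 12.
rank H^k(T^n) = C(n,k).
C(13,12) = 13

13


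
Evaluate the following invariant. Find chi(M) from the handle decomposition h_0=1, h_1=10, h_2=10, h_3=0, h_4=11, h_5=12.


Handles of index k contribute (-1)^k to chi (same as CW cells).
chi = (1) + (-10) + (10) + (0) + (11) + (-12) = 0

0


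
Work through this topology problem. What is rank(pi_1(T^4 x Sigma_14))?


pi_1(A x B) = pi_1(A) x pi_1(B); rank of abelianization = b_1.
b_1(T^4) = 4, b_1(Sigma_14) = 2*14 = 28.
b_1(product) = 4 + 28 = 32

32


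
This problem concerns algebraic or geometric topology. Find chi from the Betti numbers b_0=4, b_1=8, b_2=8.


chi = sum_k (-1)^k b_k.
= (4) + (-8) + (8)
= 4

4


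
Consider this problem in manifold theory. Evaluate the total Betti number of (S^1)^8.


b_k(T^8) = C(8,k), so the sum over k is sum_k C(8,k) = 2^8.
Total = 2^8 = 256

256


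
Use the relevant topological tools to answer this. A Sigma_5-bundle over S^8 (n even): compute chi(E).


chi(S^8) = 2 (n even), chi(Sigma_5) = 2 - 2*5 = -8.
chi(E) = 2 * (-8) = -16

-16


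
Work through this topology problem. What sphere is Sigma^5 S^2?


Each suspension raises dimension by 1: Sigma S^n = S^{n+1}.
Sigma^5 S^2 = S^{2+5} = S^7

7


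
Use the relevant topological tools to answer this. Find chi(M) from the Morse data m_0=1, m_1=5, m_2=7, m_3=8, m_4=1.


Morse theory: chi(M) = sum_k (-1)^k m_k where m_k = #(index-k critical points).
= (1) + (-5) + (7) + (-8) + (1) = -4

-4


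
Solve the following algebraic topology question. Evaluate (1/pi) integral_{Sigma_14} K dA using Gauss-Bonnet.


Gauss-Bonnet: integral K dA = 2*pi*chi(M).
chi(Sigma_14) = 2 - 2*14 = -26.
(integral K dA)/pi = 2*chi = 2*(-26) = -52

-52


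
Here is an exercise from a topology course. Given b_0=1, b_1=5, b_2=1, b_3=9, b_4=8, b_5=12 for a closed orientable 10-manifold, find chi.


By Poincare duality b_k = b_{10-k}, so full Betti numbers: b_0=1, b_1=5, b_2=1, b_3=9, b_4=8, b_5=12, b_6=8, b_7=9, b_8=1, b_9=5, b_10=1.
chi = sum (-1)^k b_k = -20

-20


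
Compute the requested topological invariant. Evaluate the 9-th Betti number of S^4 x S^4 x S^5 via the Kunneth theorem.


Each S^d has Poincare polynomial 1 + t^d.
The product S^4 x S^4 x S^5 has Poincare polynomial prod(1+t^d_i).
Expanding: b_0=1, b_4=2, b_5=1, b_8=1, b_9=2, b_13=1.
b_9 = 2

2


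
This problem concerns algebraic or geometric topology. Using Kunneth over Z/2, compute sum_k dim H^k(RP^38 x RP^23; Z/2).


dim H^*(RP^n; Z/2) = n+1 (one Z/2 in each degree 0..n).
Total Betti number is multiplicative.
Total = (38+1) * (23+1) = 39 * 24 = 936

936


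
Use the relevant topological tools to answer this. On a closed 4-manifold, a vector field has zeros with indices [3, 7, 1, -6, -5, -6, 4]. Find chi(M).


Poincare-Hopf: chi(M) = sum of indices of zeros.
chi = (3) + (7) + (1) + (-6) + (-5) + (-6) + (4) = -2

-2


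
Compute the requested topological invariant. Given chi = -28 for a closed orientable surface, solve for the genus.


chi = 2 - 2g for closed orientable surfaces.
-28 = 2 - 2g
2g = 2 - (-28) = 30
g = 15

15


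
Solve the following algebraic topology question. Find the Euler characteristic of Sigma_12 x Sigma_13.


chi(Sigma_12) = 2 - 2*12 = -22
chi(Sigma_13) = 2 - 2*13 = -24
chi(product) = (-22) * (-24) = 528

528


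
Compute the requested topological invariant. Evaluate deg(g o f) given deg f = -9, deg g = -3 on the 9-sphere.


Degree is multiplicative under composition: deg(g o f) = deg(g) * deg(f).
= -3 * -9 = 27

27


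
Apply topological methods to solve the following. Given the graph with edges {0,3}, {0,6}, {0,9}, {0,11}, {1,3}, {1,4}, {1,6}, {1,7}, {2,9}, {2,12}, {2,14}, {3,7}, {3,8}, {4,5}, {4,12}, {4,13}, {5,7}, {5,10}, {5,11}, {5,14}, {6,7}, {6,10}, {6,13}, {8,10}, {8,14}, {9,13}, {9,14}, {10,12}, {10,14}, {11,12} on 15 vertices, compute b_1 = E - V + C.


b_1 = E - V + (number of components).
E = 30, V = 15, components = 1.
b_1 = 30 - 15 + 1 = 16

16


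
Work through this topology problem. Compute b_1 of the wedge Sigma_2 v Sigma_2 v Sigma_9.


For a wedge X v Y: reduced H_k(X v Y) = H_k(X) + H_k(Y).
Each Sigma_g contributes b_1 = 2g.
b_1 = 4 + 4 + 18 = 26

26


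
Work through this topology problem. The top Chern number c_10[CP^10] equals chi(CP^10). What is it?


For any closed oriented manifold, <e(TM),[M]> = chi(M).
chi(CP^10) = 10+1 = 11

11


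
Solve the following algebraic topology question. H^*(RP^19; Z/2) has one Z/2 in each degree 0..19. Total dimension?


H^k(RP^19; Z/2) = Z/2 for each 0 <= k <= 19.
Total dimension = 19 + 1 = 20

20


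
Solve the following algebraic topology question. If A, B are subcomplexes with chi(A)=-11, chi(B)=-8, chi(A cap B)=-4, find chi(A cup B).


chi(A cup B) = chi(A) + chi(B) - chi(A cap B)
= -11 + (-8) - (-4)
= -15

-15


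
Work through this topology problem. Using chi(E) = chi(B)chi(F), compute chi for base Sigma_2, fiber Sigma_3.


For a fiber bundle F -> E -> B (with CW structure): chi(E) = chi(B) * chi(F).
chi(Sigma_2) = -2, chi(Sigma_3) = -4.
chi(E) = (-2) * (-4) = 8

8


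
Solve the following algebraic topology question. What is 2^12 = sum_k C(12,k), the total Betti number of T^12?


b_k(T^12) = C(12,k), so the sum over k is sum_k C(12,k) = 2^12.
Total = 2^12 = 4096

4096


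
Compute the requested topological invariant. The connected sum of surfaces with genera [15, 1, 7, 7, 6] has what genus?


Genus is additive under connected sum of orientable surfaces.
g = 15 + 1 + 7 + 7 + 6 = 36

36


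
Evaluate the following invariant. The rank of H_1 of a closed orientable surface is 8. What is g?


For a closed orientable surface: b_1 = 2g.
8 = 2g
g = 8 / 2 = 4

4


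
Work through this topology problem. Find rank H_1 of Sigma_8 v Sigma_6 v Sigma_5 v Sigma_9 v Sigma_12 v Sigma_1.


For a wedge X v Y: reduced H_k(X v Y) = H_k(X) + H_k(Y).
Each Sigma_g contributes b_1 = 2g.
b_1 = 16 + 12 + 10 + 18 + 24 + 2 = 82

82


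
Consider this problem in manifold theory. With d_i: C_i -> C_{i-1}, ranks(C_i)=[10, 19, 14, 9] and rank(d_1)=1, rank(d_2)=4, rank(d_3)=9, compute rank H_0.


rank H_k = rank(ker d_k) - rank(im d_{k+1}).
rank(ker d_0) = rank(C_0) - rank(d_0) = 10 - 0 = 10.
rank(im d_{0+1}) = 1.
rank H_0 = 10 - 1 = 9

9


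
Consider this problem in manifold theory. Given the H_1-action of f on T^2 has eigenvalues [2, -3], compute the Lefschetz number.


For a torus self-map: L(f) = det(I - A) where A acts on H_1.
L(f) = (1-2) * (1--3) = -1 * 4 = -4

-4


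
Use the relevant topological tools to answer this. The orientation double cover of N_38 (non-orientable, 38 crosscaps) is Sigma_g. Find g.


chi(N_38) = 2 - 38 = -36.
Double cover: chi(Sigma_g) = 2 * chi(N_38) = 2*(-36) = -72.
2 - 2g = -72, so g = (2 - (-72))/2 = 74/2 = 37

37


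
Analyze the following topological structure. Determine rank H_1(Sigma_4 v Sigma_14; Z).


For a wedge: H_1(A v B) = H_1(A) + H_1(B).
b_1(Sigma_4) = 8, b_1(Sigma_14) = 28.
b_1 = 8 + 28 = 36

36


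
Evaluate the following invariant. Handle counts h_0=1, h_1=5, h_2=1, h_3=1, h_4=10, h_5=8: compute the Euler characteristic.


Handles of index k contribute (-1)^k to chi (same as CW cells).
chi = (1) + (-5) + (1) + (-1) + (10) + (-8) = -2

-2


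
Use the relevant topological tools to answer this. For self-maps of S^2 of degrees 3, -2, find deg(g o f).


Degree is multiplicative under composition: deg(g o f) = deg(g) * deg(f).
= -2 * 3 = -6

-6


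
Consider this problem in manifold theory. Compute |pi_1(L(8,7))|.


pi_1(L(p,q)) = Z/pZ for any q coprime to p.
|pi_1(L(8,7))| = 8

8


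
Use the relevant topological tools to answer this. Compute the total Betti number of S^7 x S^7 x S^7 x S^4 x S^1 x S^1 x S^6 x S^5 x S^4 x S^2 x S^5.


Total Betti number is multiplicative under products.
Each S^d (d>=1) has total Betti number 2.
There are 11 sphere factors.
Total = 2^11 = 2048

2048


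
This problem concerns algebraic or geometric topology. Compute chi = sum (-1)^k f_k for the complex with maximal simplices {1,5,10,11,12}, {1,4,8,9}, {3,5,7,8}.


Enumerate all faces; f-vector: f_0=10, f_1=22, f_2=18, f_3=7, f_4=1.
chi = sum (-1)^k f_k = 0

0


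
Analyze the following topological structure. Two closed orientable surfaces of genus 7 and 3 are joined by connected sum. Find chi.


chi(Sigma_7) = 2 - 2*7 = -12
chi(Sigma_3) = 2 - 2*3 = -4
For surfaces: chi(A#B) = chi(A) + chi(B) - 2.
chi = -12 + -4 - 2 = -18

-18
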